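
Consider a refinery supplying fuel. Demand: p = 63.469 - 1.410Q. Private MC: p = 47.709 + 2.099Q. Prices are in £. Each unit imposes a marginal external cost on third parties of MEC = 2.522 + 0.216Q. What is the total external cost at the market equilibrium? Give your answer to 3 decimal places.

Market equilibrium (private): 47.709 + 2.099Q = 63.469 - 1.410Q → Q_m = 4.4913.
Total external cost = ∫₀^{Q_m} (2.522 + 0.216Q) dQ = 2.522×4.4913 + ½×0.216×4.4913² = 13.5056.

£13.506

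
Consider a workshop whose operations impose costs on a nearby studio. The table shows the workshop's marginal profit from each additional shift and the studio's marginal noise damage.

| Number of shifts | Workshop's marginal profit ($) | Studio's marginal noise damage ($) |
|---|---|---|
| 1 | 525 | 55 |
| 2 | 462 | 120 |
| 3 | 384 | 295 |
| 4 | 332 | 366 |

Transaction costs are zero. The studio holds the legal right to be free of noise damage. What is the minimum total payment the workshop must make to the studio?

Efficient level: marginal profit ≥ marginal noise damage through level 3, so k* = 3.
With the studio holding the right, the workshop must at least compensate total damage at k*: 55 + 120 + 295 = 470.

$470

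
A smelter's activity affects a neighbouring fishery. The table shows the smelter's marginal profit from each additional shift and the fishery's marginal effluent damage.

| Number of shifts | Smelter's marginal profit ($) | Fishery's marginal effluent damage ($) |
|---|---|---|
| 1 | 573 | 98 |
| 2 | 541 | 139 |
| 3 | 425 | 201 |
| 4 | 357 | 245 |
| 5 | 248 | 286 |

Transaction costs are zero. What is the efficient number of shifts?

Bargaining reaches the level where marginal profit last exceeds marginal effluent damage.
That holds through level 4 (357 ≥ 245) but not at 5 (248 < 286).

4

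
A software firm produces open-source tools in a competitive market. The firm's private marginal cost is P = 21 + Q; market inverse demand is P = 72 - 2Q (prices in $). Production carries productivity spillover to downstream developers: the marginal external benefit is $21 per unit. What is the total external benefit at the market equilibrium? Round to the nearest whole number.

$357

Market equilibrium (private): 21 + Q = 72 - 2Q → Q_m = 17.0000.
Total external benefit = MEB × Q_m = 21 × 17.0000 = 357.0000.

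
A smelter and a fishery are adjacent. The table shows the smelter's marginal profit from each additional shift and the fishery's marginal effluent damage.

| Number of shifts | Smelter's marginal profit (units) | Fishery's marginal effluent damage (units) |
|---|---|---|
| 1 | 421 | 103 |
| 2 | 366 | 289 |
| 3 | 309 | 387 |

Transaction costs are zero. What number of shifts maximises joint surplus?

Bargaining reaches the level where marginal profit last exceeds marginal effluent damage.
That holds through level 2 (366 ≥ 289) but not at 3 (309 < 387).

2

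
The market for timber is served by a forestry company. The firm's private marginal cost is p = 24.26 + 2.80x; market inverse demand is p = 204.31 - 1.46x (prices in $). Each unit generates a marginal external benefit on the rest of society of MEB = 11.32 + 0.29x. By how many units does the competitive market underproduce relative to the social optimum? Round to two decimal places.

Market equilibrium (private): 24.26 + 2.80x = 204.31 - 1.46x → x_m = 42.2653.
Social marginal cost = private MC − MEB = 12.94 + 2.51x.
Set SMC = demand: 12.94 + 2.51x = 204.31 - 1.46x → x* = 48.2040.
Gap = |42.2653 − 48.2040| = 5.9387.

5.94 units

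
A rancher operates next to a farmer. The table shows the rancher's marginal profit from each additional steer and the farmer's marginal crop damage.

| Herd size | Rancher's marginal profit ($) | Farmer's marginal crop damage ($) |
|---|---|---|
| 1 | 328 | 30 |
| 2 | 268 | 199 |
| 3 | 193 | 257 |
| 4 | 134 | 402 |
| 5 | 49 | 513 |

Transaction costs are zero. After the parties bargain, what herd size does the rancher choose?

Bargaining reaches the level where marginal profit last exceeds marginal crop damage.
That holds through level 2 (268 ≥ 199) but not at 3 (193 < 257).

2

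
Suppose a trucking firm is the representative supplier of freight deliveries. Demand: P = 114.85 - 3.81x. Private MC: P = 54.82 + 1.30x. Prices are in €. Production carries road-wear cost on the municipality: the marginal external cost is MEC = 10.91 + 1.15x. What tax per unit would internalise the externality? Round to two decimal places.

Social marginal cost = private MC + MEC = 65.73 + 2.45x.
Set SMC = demand: 65.73 + 2.45x = 114.85 - 3.81x → x* = 7.8466.
The Pigouvian tax equals MEC at x*: 10.91 + 1.15×7.8466 = 19.9336.

tax = €19.93 per unit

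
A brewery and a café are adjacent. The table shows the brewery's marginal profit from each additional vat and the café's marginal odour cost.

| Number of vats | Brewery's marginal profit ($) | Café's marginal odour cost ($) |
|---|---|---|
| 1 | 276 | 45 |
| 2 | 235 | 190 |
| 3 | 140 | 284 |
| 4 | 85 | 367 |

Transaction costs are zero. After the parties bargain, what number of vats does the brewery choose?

2

Bargaining reaches the level where marginal profit last exceeds marginal odour cost.
That holds through level 2 (235 ≥ 190) but not at 3 (140 < 284).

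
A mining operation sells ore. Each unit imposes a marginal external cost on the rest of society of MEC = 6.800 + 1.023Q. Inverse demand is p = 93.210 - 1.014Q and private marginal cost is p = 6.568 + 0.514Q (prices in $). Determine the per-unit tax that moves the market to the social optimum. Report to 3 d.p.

Social marginal cost = private MC + MEC = 13.368 + 1.537Q.
Set SMC = demand: 13.368 + 1.537Q = 93.210 - 1.014Q → Q* = 31.2983.
The Pigouvian tax equals MEC at Q*: 6.800 + 1.023×31.2983 = 38.8182.

tax = $38.818 per unit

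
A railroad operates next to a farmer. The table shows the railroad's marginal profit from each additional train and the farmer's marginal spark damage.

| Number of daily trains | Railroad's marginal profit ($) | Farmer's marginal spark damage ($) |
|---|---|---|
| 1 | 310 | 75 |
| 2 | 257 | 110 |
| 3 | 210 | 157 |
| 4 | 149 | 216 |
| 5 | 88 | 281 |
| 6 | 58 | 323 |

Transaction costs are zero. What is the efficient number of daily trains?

Bargaining reaches the level where marginal profit last exceeds marginal spark damage.
That holds through level 3 (210 ≥ 157) but not at 4 (149 < 216).

3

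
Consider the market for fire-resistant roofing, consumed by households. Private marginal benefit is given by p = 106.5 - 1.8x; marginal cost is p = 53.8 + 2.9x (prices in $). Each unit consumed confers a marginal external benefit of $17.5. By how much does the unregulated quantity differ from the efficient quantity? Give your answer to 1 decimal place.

Market equilibrium (private): 53.8 + 2.9x = 106.5 - 1.8x → x_m = 11.2128.
Social marginal benefit = demand + MEB = 124.0 - 1.8x.
Set SMB = MC: 124.0 - 1.8x = 53.8 + 2.9x → x* = 14.9362.
Gap = |11.2128 − 14.9362| = 3.7234.

3.7 units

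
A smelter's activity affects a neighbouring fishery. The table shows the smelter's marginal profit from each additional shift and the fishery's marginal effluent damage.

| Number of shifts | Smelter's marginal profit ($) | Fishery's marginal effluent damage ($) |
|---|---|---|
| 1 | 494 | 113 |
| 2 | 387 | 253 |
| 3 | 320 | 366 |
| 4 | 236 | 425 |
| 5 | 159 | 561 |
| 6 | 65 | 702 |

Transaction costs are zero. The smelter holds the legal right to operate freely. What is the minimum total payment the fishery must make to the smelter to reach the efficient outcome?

Left alone the smelter would choose level 6 (marginal profit stays positive).
Efficient level: k* = 2 (marginal profit ≥ marginal effluent damage through 2).
The fishery must at least cover the smelter's forgone profit from cutting 6→2: 320 + 236 + 159 + 65 = 780.

$780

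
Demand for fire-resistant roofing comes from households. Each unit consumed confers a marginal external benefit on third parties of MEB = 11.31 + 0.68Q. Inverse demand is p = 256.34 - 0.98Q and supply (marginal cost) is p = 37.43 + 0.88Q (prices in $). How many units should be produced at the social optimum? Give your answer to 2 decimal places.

Q* = 195.10

Social marginal benefit = demand + MEB = 267.65 - 0.30Q.
Set SMB = MC: 267.65 - 0.30Q = 37.43 + 0.88Q → Q* = 195.1017.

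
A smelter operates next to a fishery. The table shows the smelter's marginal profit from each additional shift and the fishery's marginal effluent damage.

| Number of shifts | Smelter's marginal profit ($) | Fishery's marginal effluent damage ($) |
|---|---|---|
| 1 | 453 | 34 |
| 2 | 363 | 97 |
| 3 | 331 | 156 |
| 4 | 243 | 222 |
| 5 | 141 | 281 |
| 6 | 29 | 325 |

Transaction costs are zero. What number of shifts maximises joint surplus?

4

Bargaining reaches the level where marginal profit last exceeds marginal effluent damage.
That holds through level 4 (243 ≥ 222) but not at 5 (141 < 281).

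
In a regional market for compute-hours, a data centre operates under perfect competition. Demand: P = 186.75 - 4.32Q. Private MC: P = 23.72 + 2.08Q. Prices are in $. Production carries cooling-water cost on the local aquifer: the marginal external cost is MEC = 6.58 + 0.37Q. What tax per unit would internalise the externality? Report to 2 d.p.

Social marginal cost = private MC + MEC = 30.30 + 2.45Q.
Set SMC = demand: 30.30 + 2.45Q = 186.75 - 4.32Q → Q* = 23.1093.
The Pigouvian tax equals MEC at Q*: 6.58 + 0.37×23.1093 = 15.1304.

tax = $15.13 per unit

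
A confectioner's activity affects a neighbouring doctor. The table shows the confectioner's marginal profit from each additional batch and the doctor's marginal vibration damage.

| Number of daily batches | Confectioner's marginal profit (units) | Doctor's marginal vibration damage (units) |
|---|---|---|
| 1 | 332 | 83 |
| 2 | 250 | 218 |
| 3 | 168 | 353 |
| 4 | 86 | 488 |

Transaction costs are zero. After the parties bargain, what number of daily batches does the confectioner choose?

Bargaining reaches the level where marginal profit last exceeds marginal vibration damage.
That holds through level 2 (250 ≥ 218) but not at 3 (168 < 353).

2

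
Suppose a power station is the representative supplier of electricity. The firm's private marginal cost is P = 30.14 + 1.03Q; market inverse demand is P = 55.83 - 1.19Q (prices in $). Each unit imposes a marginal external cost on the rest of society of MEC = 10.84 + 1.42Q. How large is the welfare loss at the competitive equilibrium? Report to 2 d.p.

DWL = $102.17

Market equilibrium (private): 30.14 + 1.03Q = 55.83 - 1.19Q → Q_m = 11.5721.
Social marginal cost = private MC + MEC = 40.98 + 2.45Q.
Set SMC = demand: 40.98 + 2.45Q = 55.83 - 1.19Q → Q* = 4.0797.
Between Q* and Q_m the wedge SMC − demand runs linearly from 0 to MEC(Q_m), so the loss is a triangle.
DWL = ½ × 7.4924 × 27.2723 = 102.1675.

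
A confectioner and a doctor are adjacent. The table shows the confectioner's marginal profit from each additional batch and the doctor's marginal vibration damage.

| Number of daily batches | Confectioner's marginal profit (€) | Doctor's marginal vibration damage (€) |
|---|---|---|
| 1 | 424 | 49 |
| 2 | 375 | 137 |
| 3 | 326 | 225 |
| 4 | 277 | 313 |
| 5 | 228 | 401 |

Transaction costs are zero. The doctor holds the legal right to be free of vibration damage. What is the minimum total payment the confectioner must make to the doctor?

Efficient level: marginal profit ≥ marginal vibration damage through level 3, so k* = 3.
With the doctor holding the right, the confectioner must at least compensate total damage at k*: 49 + 137 + 225 = 411.

€411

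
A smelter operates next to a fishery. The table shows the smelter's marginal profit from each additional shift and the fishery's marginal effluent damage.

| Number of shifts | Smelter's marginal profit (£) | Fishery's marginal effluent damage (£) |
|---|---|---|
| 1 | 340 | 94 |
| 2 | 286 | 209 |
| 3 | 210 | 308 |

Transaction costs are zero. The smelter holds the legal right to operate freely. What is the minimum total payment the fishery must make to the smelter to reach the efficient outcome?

Left alone the smelter would choose level 3 (marginal profit stays positive).
Efficient level: k* = 2 (marginal profit ≥ marginal effluent damage through 2).
The fishery must at least cover the smelter's forgone profit from cutting 3→2: 210 = 210.

£210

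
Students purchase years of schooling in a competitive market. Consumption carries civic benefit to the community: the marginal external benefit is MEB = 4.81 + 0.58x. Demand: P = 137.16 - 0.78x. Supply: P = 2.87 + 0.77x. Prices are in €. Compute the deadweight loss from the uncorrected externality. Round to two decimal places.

DWL = €1562.71

Market equilibrium (private): 2.87 + 0.77x = 137.16 - 0.78x → x_m = 86.6387.
Social marginal benefit = demand + MEB = 141.97 - 0.20x.
Set SMB = MC: 141.97 - 0.20x = 2.87 + 0.77x → x* = 143.4021.
Height of the DWL triangle at x_m is SMB(x_m) − MC(x_m) = MEB(x_m) = 55.0605.
DWL = ½ × 56.7634 × 55.0605 = 1562.7106.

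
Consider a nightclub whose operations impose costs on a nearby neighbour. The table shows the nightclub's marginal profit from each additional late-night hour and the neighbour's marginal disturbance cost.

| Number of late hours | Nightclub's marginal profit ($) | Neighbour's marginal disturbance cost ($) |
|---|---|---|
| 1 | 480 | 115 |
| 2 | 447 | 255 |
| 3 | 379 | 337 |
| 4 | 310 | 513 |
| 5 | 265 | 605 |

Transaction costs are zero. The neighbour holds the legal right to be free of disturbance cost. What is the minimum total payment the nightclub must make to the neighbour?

$707

Efficient level: marginal profit ≥ marginal disturbance cost through level 3, so k* = 3.
With the neighbour holding the right, the nightclub must at least compensate total damage at k*: 115 + 255 + 337 = 707.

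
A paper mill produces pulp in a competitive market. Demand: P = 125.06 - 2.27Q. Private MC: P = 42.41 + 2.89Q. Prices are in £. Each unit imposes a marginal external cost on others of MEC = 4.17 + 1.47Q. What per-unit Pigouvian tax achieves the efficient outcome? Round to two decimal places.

tax = £21.57 per unit

Social marginal cost = private MC + MEC = 46.58 + 4.36Q.
Set SMC = demand: 46.58 + 4.36Q = 125.06 - 2.27Q → Q* = 11.8371.
The Pigouvian tax equals MEC at Q*: 4.17 + 1.47×11.8371 = 21.5705.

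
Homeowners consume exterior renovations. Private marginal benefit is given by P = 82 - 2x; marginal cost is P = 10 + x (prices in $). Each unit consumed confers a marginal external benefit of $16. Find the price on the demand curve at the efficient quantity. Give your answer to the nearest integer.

Social marginal benefit = demand + MEB = 98 - 2x.
Set SMB = MC: 98 - 2x = 10 + x → x* = 29.3333.
Consumer price on the demand curve at x*: 82 − 2×29.3333 = 23.3334.

P = $23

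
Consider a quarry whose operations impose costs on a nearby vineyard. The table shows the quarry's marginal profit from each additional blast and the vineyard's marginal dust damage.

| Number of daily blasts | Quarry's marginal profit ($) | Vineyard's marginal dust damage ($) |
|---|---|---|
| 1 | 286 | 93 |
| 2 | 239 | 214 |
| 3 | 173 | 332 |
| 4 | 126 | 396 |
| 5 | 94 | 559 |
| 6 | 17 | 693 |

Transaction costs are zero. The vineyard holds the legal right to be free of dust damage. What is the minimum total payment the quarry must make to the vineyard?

$307

Efficient level: marginal profit ≥ marginal dust damage through level 2, so k* = 2.
With the vineyard holding the right, the quarry must at least compensate total damage at k*: 93 + 214 = 307.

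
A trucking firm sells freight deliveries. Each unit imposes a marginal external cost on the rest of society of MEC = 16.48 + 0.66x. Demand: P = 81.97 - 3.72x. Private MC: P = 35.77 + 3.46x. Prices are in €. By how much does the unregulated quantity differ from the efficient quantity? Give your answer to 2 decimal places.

Market equilibrium (private): 35.77 + 3.46x = 81.97 - 3.72x → x_m = 6.4345.
Social marginal cost = private MC + MEC = 52.25 + 4.12x.
Set SMC = demand: 52.25 + 4.12x = 81.97 - 3.72x → x* = 3.7908.
Gap = |6.4345 − 3.7908| = 2.6437.

2.64 units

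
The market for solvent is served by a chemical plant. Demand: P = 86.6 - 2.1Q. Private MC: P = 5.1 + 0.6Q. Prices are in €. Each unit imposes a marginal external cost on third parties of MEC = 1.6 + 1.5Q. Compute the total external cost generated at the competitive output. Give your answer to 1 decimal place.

Market equilibrium (private): 5.1 + 0.6Q = 86.6 - 2.1Q → Q_m = 30.1852.
Total external cost = ∫₀^{Q_m} (1.6 + 1.5Q) dQ = 1.6×30.1852 + ½×1.5×30.1852² = 731.6560.

€731.7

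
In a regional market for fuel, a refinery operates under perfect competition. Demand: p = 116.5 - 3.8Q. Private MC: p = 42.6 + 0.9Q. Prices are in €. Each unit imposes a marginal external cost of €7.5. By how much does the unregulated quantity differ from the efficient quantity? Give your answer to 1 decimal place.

Market equilibrium (private): 42.6 + 0.9Q = 116.5 - 3.8Q → Q_m = 15.7234.
Social marginal cost = private MC + MEC = 50.1 + 0.9Q.
Set SMC = demand: 50.1 + 0.9Q = 116.5 - 3.8Q → Q* = 14.1277.
Gap = |15.7234 − 14.1277| = 1.5957.

1.6 units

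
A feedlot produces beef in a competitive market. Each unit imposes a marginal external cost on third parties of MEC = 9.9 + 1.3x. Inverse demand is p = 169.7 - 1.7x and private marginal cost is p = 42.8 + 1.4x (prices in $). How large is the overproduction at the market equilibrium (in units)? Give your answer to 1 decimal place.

Market equilibrium (private): 42.8 + 1.4x = 169.7 - 1.7x → x_m = 40.9355.
Social marginal cost = private MC + MEC = 52.7 + 2.7x.
Set SMC = demand: 52.7 + 2.7x = 169.7 - 1.7x → x* = 26.5909.
Gap = |40.9355 − 26.5909| = 14.3446.

14.3 units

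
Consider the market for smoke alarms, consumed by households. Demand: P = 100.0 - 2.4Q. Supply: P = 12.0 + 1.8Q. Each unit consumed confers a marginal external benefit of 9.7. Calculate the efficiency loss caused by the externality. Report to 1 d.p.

DWL = 11.2

Market equilibrium (private): 12.0 + 1.8Q = 100.0 - 2.4Q → Q_m = 20.9524.
Social marginal benefit = demand + MEB = 109.7 - 2.4Q.
Set SMB = MC: 109.7 - 2.4Q = 12.0 + 1.8Q → Q* = 23.2619.
The welfare-loss triangle has base |Q_m − Q*| and height MEB(Q_m) (the vertical gap between SMB and MC is zero at Q* and MEB at Q_m).
DWL = ½ × 2.3095 × 9.7000 = 11.2011.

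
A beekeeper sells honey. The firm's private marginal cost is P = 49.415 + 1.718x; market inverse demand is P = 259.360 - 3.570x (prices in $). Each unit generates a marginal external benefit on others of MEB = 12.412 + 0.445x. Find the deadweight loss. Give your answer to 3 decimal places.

Market equilibrium (private): 49.415 + 1.718x = 259.360 - 3.570x → x_m = 39.7022.
Social marginal cost = private MC − MEB = 37.003 + 1.273x.
Set SMC = demand: 37.003 + 1.273x = 259.360 - 3.570x → x* = 45.9131.
Between x* and x_m the wedge demand − SMC runs linearly from 0 to MEB(x_m), so the loss is a triangle.
DWL = ½ × 6.2109 × 30.0795 = 93.4104.

DWL = $93.410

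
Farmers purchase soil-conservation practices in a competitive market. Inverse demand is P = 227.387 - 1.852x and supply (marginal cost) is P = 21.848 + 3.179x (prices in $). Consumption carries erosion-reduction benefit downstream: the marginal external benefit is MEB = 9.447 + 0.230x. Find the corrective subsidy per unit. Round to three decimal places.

Social marginal benefit = demand + MEB = 236.834 - 1.622x.
Set SMB = MC: 236.834 - 1.622x = 21.848 + 3.179x → x* = 44.7794.
The Pigouvian subsidy equals MEB at x*: 9.447 + 0.230×44.7794 = 19.7463.

subsidy = $19.746 per unit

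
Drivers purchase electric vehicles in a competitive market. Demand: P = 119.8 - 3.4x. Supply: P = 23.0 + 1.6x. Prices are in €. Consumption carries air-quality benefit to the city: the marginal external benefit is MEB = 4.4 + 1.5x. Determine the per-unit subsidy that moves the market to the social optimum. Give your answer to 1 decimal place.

Social marginal benefit = demand + MEB = 124.2 - 1.9x.
Set SMB = MC: 124.2 - 1.9x = 23.0 + 1.6x → x* = 28.9143.
The Pigouvian subsidy equals MEB at x*: 4.4 + 1.5×28.9143 = 47.7715.

subsidy = €47.8 per unit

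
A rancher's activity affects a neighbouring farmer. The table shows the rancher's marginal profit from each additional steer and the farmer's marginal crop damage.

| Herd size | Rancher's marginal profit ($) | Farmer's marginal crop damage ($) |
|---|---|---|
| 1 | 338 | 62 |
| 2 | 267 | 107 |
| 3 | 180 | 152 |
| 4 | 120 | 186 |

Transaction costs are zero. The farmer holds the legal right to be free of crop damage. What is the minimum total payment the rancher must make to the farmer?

$321

Efficient level: marginal profit ≥ marginal crop damage through level 3, so k* = 3.
With the farmer holding the right, the rancher must at least compensate total damage at k*: 62 + 107 + 152 = 321.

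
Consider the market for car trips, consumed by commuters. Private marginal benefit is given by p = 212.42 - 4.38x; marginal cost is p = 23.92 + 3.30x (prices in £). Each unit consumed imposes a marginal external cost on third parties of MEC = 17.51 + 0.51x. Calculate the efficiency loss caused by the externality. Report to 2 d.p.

Market equilibrium (private): 23.92 + 3.30x = 212.42 - 4.38x → x_m = 24.5443.
Social marginal benefit = demand − MEC = 194.91 - 4.89x.
Set SMB = MC: 194.91 - 4.89x = 23.92 + 3.30x → x* = 20.8779.
Between x* and x_m the wedge MC − SMB runs linearly from 0 to MEC(x_m), so the loss is a triangle.
DWL = ½ × 3.6664 × 30.0276 = 55.0466.

DWL = £55.05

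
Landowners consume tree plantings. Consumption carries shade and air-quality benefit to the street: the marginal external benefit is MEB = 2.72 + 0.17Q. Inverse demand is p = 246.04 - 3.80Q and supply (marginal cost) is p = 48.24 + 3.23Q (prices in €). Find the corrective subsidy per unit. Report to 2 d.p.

subsidy = €7.69 per unit

Social marginal benefit = demand + MEB = 248.76 - 3.63Q.
Set SMB = MC: 248.76 - 3.63Q = 48.24 + 3.23Q → Q* = 29.2303.
The Pigouvian subsidy equals MEB at Q*: 2.72 + 0.17×29.2303 = 7.6892.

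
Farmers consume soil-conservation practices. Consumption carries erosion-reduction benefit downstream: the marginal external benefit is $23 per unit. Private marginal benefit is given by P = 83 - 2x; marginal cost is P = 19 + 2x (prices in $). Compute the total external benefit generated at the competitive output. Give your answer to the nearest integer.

$368

Market equilibrium (private): 19 + 2x = 83 - 2x → x_m = 16.0000.
Total external benefit = MEB × x_m = 23 × 16.0000 = 368.0000.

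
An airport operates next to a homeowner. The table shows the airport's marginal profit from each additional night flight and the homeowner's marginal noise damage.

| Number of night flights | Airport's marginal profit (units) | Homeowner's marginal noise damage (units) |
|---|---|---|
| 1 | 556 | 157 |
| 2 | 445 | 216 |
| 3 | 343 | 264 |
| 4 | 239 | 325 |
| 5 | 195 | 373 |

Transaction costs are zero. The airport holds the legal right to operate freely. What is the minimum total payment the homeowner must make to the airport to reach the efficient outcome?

434

Left alone the airport would choose level 5 (marginal profit stays positive).
Efficient level: k* = 3 (marginal profit ≥ marginal noise damage through 3).
The homeowner must at least cover the airport's forgone profit from cutting 5→3: 239 + 195 = 434.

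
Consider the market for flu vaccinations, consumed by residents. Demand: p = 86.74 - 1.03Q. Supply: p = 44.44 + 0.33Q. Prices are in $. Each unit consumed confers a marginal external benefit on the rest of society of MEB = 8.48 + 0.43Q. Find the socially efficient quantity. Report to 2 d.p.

Q* = 54.60

Social marginal benefit = demand + MEB = 95.22 - 0.60Q.
Set SMB = MC: 95.22 - 0.60Q = 44.44 + 0.33Q → Q* = 54.6022.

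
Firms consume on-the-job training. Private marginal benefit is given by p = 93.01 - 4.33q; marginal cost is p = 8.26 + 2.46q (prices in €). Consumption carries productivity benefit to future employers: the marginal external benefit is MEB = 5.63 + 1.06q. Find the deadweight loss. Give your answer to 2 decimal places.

DWL = €31.04

Market equilibrium (private): 8.26 + 2.46q = 93.01 - 4.33q → q_m = 12.4816.
Social marginal benefit = demand + MEB = 98.64 - 3.27q.
Set SMB = MC: 98.64 - 3.27q = 8.26 + 2.46q → q* = 15.7731.
Between q* and q_m the wedge SMB − MC runs linearly from 0 to MEB(q_m), so the loss is a triangle.
DWL = ½ × 3.2915 × 18.8605 = 31.0397.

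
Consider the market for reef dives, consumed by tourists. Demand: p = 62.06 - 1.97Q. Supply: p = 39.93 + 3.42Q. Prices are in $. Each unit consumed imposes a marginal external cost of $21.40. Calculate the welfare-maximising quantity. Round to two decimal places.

Q* = 0.14

Social marginal benefit = demand − MEC = 40.66 - 1.97Q.
Set SMB = MC: 40.66 - 1.97Q = 39.93 + 3.42Q → Q* = 0.1354.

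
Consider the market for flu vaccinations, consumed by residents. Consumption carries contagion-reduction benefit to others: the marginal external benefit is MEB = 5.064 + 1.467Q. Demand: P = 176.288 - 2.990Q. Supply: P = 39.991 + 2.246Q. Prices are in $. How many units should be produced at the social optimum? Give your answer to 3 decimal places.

Q* = 37.506

Social marginal benefit = demand + MEB = 181.352 - 1.523Q.
Set SMB = MC: 181.352 - 1.523Q = 39.991 + 2.246Q → Q* = 37.5062.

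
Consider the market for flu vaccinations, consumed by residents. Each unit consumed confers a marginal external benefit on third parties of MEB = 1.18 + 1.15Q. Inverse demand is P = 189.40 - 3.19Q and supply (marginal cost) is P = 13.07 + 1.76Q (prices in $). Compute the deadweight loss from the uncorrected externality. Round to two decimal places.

Market equilibrium (private): 13.07 + 1.76Q = 189.40 - 3.19Q → Q_m = 35.6222.
Social marginal benefit = demand + MEB = 190.58 - 2.04Q.
Set SMB = MC: 190.58 - 2.04Q = 13.07 + 1.76Q → Q* = 46.7132.
Height of the DWL triangle at Q_m is SMB(Q_m) − MC(Q_m) = MEB(Q_m) = 42.1456.
DWL = ½ × 11.0910 × 42.1456 = 233.7184.

DWL = $233.72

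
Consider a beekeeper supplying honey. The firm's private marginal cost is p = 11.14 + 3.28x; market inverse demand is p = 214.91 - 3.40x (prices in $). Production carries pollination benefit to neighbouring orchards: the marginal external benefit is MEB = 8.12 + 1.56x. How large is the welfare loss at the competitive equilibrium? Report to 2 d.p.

DWL = $303.05

Market equilibrium (private): 11.14 + 3.28x = 214.91 - 3.40x → x_m = 30.5045.
Social marginal cost = private MC − MEB = 3.02 + 1.72x.
Set SMC = demand: 3.02 + 1.72x = 214.91 - 3.40x → x* = 41.3848.
Height of the DWL triangle at x_m is demand(x_m) − SMC(x_m) = MEB(x_m) = 55.7070.
DWL = ½ × 10.8803 × 55.7070 = 303.0544.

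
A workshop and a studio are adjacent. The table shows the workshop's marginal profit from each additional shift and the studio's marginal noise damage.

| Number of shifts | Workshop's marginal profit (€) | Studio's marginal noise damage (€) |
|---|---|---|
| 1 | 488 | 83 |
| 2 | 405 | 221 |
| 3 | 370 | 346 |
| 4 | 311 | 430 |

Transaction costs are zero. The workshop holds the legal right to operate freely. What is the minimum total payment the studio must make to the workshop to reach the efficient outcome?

Left alone the workshop would choose level 4 (marginal profit stays positive).
Efficient level: k* = 3 (marginal profit ≥ marginal noise damage through 3).
The studio must at least cover the workshop's forgone profit from cutting 4→3: 311 = 311.

€311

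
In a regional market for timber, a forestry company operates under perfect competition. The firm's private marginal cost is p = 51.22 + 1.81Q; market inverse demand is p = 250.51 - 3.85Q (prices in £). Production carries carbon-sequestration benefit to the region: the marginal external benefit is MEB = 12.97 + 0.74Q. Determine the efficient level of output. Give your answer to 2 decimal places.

Q* = 43.14

Social marginal cost = private MC − MEB = 38.25 + 1.07Q.
Set SMC = demand: 38.25 + 1.07Q = 250.51 - 3.85Q → Q* = 43.1423.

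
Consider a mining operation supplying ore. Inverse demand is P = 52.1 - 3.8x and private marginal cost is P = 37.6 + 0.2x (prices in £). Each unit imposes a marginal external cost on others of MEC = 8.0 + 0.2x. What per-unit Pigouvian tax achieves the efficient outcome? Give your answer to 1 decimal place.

Social marginal cost = private MC + MEC = 45.6 + 0.4x.
Set SMC = demand: 45.6 + 0.4x = 52.1 - 3.8x → x* = 1.5476.
The Pigouvian tax equals MEC at x*: 8.0 + 0.2×1.5476 = 8.3095.

tax = £8.3 per unit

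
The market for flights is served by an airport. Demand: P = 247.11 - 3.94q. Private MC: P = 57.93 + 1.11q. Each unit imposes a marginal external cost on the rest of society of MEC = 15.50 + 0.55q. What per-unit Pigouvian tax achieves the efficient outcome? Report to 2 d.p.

tax = 32.56 per unit

Social marginal cost = private MC + MEC = 73.43 + 1.66q.
Set SMC = demand: 73.43 + 1.66q = 247.11 - 3.94q → q* = 31.0143.
The Pigouvian tax equals MEC at q*: 15.50 + 0.55×31.0143 = 32.5579.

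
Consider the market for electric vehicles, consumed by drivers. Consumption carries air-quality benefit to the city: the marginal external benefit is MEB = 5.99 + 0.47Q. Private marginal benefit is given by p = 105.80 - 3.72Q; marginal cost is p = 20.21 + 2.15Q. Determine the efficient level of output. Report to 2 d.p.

Social marginal benefit = demand + MEB = 111.79 - 3.25Q.
Set SMB = MC: 111.79 - 3.25Q = 20.21 + 2.15Q → Q* = 16.9593.

Q* = 16.96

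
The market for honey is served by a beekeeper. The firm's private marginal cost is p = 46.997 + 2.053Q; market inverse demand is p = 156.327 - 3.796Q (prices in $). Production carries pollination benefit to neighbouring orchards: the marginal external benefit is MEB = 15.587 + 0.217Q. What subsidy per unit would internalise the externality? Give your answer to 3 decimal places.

Social marginal cost = private MC − MEB = 31.410 + 1.836Q.
Set SMC = demand: 31.410 + 1.836Q = 156.327 - 3.796Q → Q* = 22.1799.
The Pigouvian subsidy equals MEB at Q*: 15.587 + 0.217×22.1799 = 20.4000.

subsidy = $20.400 per unit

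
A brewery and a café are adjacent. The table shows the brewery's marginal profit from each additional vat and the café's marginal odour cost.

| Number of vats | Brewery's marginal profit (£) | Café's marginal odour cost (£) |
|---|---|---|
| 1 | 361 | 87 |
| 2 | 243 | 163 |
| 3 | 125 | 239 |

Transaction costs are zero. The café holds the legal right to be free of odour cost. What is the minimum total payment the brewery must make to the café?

Efficient level: marginal profit ≥ marginal odour cost through level 2, so k* = 2.
With the café holding the right, the brewery must at least compensate total damage at k*: 87 + 163 = 250.

£250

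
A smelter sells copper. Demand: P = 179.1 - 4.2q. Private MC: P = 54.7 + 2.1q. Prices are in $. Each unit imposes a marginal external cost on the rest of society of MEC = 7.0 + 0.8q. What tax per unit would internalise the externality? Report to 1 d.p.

tax = $20.2 per unit

Social marginal cost = private MC + MEC = 61.7 + 2.9q.
Set SMC = demand: 61.7 + 2.9q = 179.1 - 4.2q → q* = 16.5352.
The Pigouvian tax equals MEC at q*: 7.0 + 0.8×16.5352 = 20.2282.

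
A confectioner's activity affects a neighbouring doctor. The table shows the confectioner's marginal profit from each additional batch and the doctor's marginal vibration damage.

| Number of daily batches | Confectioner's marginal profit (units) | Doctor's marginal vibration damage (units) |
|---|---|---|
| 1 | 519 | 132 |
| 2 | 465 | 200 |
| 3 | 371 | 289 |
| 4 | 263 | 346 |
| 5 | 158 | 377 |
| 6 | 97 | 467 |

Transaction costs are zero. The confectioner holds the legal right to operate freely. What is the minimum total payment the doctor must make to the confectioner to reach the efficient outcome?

518

Left alone the confectioner would choose level 6 (marginal profit stays positive).
Efficient level: k* = 3 (marginal profit ≥ marginal vibration damage through 3).
The doctor must at least cover the confectioner's forgone profit from cutting 6→3: 263 + 158 + 97 = 518.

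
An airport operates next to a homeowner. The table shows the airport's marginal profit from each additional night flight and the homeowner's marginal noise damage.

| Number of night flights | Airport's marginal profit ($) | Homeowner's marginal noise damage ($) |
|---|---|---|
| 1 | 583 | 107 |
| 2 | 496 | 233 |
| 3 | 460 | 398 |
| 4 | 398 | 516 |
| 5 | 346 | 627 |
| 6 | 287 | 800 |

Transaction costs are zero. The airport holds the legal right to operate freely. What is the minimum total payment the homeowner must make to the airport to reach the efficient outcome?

$1031

Left alone the airport would choose level 6 (marginal profit stays positive).
Efficient level: k* = 3 (marginal profit ≥ marginal noise damage through 3).
The homeowner must at least cover the airport's forgone profit from cutting 6→3: 398 + 346 + 287 = 1031.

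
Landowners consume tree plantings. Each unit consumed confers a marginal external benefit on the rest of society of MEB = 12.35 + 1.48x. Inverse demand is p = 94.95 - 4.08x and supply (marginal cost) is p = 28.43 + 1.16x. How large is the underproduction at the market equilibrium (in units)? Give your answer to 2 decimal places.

8.28 units

Market equilibrium (private): 28.43 + 1.16x = 94.95 - 4.08x → x_m = 12.6947.
Social marginal benefit = demand + MEB = 107.30 - 2.60x.
Set SMB = MC: 107.30 - 2.60x = 28.43 + 1.16x → x* = 20.9761.
Gap = |12.6947 − 20.9761| = 8.2814.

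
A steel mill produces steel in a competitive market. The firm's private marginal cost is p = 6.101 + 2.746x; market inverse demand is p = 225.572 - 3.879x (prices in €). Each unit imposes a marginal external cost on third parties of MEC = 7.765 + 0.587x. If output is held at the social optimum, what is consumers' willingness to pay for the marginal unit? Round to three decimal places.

P = €111.705

Social marginal cost = private MC + MEC = 13.866 + 3.333x.
Set SMC = demand: 13.866 + 3.333x = 225.572 - 3.879x → x* = 29.3547.
Consumer price on the demand curve at x*: 225.572 − 3.879×29.3547 = 111.7051.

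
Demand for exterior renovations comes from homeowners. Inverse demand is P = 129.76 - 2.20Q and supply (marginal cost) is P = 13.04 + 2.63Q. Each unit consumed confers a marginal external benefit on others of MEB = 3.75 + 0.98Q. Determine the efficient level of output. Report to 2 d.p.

Q* = 31.29

Social marginal benefit = demand + MEB = 133.51 - 1.22Q.
Set SMB = MC: 133.51 - 1.22Q = 13.04 + 2.63Q → Q* = 31.2909.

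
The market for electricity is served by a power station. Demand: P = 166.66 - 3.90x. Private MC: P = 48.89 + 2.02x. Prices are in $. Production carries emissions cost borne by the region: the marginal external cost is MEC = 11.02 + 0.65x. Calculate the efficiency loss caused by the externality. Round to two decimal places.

DWL = $43.66

Market equilibrium (private): 48.89 + 2.02x = 166.66 - 3.90x → x_m = 19.8936.
Social marginal cost = private MC + MEC = 59.91 + 2.67x.
Set SMC = demand: 59.91 + 2.67x = 166.66 - 3.90x → x* = 16.2481.
The loss is the area between SMC and demand from x* to x_m; with linear curves that's a triangle of height MEC(x_m).
DWL = ½ × 3.6455 × 23.9508 = 43.6563.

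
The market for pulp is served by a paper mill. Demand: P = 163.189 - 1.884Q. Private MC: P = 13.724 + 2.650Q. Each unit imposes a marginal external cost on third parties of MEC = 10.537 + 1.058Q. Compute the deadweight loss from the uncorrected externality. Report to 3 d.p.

DWL = 184.412

Market equilibrium (private): 13.724 + 2.650Q = 163.189 - 1.884Q → Q_m = 32.9654.
Social marginal cost = private MC + MEC = 24.261 + 3.708Q.
Set SMC = demand: 24.261 + 3.708Q = 163.189 - 1.884Q → Q* = 24.8441.
The welfare-loss triangle has base |Q_m − Q*| and height MEC(Q_m) (the vertical gap between SMC and demand is zero at Q* and MEC at Q_m).
DWL = ½ × 8.1213 × 45.4144 = 184.4120.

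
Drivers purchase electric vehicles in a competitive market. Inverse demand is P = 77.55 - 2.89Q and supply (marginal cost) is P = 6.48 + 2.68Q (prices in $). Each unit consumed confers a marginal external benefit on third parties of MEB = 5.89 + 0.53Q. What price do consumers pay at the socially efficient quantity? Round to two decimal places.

Social marginal benefit = demand + MEB = 83.44 - 2.36Q.
Set SMB = MC: 83.44 - 2.36Q = 6.48 + 2.68Q → Q* = 15.2698.
Consumer price on the demand curve at Q*: 77.55 − 2.89×15.2698 = 33.4203.

P = $33.42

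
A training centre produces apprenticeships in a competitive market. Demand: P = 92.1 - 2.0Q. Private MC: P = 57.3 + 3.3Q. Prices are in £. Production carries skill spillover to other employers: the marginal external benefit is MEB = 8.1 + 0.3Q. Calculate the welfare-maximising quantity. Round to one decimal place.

Social marginal cost = private MC − MEB = 49.2 + 3.0Q.
Set SMC = demand: 49.2 + 3.0Q = 92.1 - 2.0Q → Q* = 8.5800.

Q* = 8.6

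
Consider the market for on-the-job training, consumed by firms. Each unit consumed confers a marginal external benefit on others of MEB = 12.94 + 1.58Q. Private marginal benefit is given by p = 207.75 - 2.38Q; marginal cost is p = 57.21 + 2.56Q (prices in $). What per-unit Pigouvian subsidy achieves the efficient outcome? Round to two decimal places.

Social marginal benefit = demand + MEB = 220.69 - 0.80Q.
Set SMB = MC: 220.69 - 0.80Q = 57.21 + 2.56Q → Q* = 48.6548.
The Pigouvian subsidy equals MEB at Q*: 12.94 + 1.58×48.6548 = 89.8146.

subsidy = $89.81 per unit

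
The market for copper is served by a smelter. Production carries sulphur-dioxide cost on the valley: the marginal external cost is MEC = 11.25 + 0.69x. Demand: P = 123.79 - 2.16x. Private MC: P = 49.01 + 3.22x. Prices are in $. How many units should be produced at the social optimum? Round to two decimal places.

x* = 10.47

Social marginal cost = private MC + MEC = 60.26 + 3.91x.
Set SMC = demand: 60.26 + 3.91x = 123.79 - 2.16x → x* = 10.4662.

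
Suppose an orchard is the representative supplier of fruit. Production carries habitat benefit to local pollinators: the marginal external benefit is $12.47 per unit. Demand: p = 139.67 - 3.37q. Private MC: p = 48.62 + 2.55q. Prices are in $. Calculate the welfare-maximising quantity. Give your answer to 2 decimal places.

Social marginal cost = private MC − MEB = 36.15 + 2.55q.
Set SMC = demand: 36.15 + 2.55q = 139.67 - 3.37q → q* = 17.4865.

q* = 17.49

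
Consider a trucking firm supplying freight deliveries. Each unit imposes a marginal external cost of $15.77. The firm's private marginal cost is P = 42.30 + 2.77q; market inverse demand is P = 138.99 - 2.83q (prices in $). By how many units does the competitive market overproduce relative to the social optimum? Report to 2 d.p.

2.82 units

Market equilibrium (private): 42.30 + 2.77q = 138.99 - 2.83q → q_m = 17.2661.
Social marginal cost = private MC + MEC = 58.07 + 2.77q.
Set SMC = demand: 58.07 + 2.77q = 138.99 - 2.83q → q* = 14.4500.
Gap = |17.2661 − 14.4500| = 2.8161.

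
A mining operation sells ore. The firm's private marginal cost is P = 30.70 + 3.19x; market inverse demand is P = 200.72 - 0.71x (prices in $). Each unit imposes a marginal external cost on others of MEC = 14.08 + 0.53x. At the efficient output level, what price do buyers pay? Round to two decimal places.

Social marginal cost = private MC + MEC = 44.78 + 3.72x.
Set SMC = demand: 44.78 + 3.72x = 200.72 - 0.71x → x* = 35.2009.
Consumer price on the demand curve at x*: 200.72 − 0.71×35.2009 = 175.7274.

P = $175.73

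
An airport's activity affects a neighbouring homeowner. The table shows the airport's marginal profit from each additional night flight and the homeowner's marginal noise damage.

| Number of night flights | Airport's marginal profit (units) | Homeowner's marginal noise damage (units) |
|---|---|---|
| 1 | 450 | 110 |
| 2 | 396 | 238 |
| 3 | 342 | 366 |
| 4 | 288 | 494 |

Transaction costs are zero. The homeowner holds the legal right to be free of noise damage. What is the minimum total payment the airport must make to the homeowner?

348

Efficient level: marginal profit ≥ marginal noise damage through level 2, so k* = 2.
With the homeowner holding the right, the airport must at least compensate total damage at k*: 110 + 238 = 348.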